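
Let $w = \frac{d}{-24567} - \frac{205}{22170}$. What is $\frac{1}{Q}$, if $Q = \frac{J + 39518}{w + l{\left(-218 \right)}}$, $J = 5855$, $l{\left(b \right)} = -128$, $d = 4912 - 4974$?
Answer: $- \frac{1549309147}{549164936566} \approx -0.0028212$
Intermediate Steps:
$d = -62$
$w = - \frac{81371}{12103342}$ ($w = - \frac{62}{-24567} - \frac{205}{22170} = \left(-62\right) \left(- \frac{1}{24567}\right) - \frac{41}{4434} = \frac{62}{24567} - \frac{41}{4434} = - \frac{81371}{12103342} \approx -0.006723$)
$Q = - \frac{549164936566}{1549309147}$ ($Q = \frac{5855 + 39518}{- \frac{81371}{12103342} - 128} = \frac{45373}{- \frac{1549309147}{12103342}} = 45373 \left(- \frac{12103342}{1549309147}\right) = - \frac{549164936566}{1549309147} \approx -354.46$)
$\frac{1}{Q} = \frac{1}{- \frac{549164936566}{1549309147}} = - \frac{1549309147}{549164936566}$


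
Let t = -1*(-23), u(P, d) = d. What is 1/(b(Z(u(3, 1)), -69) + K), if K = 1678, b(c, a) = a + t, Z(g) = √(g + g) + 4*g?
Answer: 1/1632 ≈ 0.00061275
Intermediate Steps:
t = 23
Z(g) = 4*g + √2*√g (Z(g) = √(2*g) + 4*g = √2*√g + 4*g = 4*g + √2*√g)
b(c, a) = 23 + a (b(c, a) = a + 23 = 23 + a)
1/(b(Z(u(3, 1)), -69) + K) = 1/((23 - 69) + 1678) = 1/(-46 + 1678) = 1/1632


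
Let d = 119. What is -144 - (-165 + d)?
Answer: -98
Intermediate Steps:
-144 - (-165 + d) = -144 - (-165 + 119) = -144 - 1*(-46) = -144 + 46 = -98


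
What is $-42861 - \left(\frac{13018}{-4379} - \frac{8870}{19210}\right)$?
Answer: $- \frac{360520369048}{8412059} \approx -42858.0$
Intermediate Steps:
$-42861 - \left(\frac{13018}{-4379} - \frac{8870}{19210}\right) = -42861 - \left(13018 \left(- \frac{1}{4379}\right) - \frac{887}{1921}\right) = -42861 - \left(- \frac{13018}{4379} - \frac{887}{1921}\right) = -42861 - - \frac{28891751}{8412059} = -42861 + \frac{28891751}{8412059} = - \frac{360520369048}{8412059}$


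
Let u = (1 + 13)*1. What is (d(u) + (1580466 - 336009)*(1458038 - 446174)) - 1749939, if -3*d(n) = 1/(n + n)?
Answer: 105774436984355/84 ≈ 1.2592e+12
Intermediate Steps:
u = 14 (u = 14*1 = 14)
d(n) = -1/(6*n) (d(n) = -1/(3*(n + n)) = -1/(2*n)/3 = -1/(6*n))
(d(u) + (1580466 - 336009)*(1458038 - 446174)) - 1749939 = (-1/6/14 + (1580466 - 336009)*(1458038 - 446174)) - 1749939 = (-1/6*1/14 + 1244457*1011864) - 1749939 = (-1/84 + 1259221237848) - 1749939 = 105774583979231/84 - 1749939 = 105774436984355/84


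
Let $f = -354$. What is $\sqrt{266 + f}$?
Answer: $2 i \sqrt{22} \approx 9.3808 i$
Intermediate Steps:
$\sqrt{266 + f} = \sqrt{266 - 354} = \sqrt{-88} = 2 i \sqrt{22}$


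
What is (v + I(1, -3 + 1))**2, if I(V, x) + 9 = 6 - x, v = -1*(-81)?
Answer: 6400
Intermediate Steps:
v = 81
I(V, x) = -3 - x (I(V, x) = -9 + (6 - x) = -3 - x)
(v + I(1, -3 + 1))**2 = (81 + (-3 - (-3 + 1)))**2 = (81 + (-3 - 1*(-2)))**2 = (81 + (-3 + 2))**2 = (81 - 1)**2 = 80**2 = 6400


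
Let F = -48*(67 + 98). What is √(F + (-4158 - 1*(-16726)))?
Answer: 2*√1162 ≈ 68.176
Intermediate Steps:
F = -7920 (F = -48*165 = -7920)
√(F + (-4158 - 1*(-16726))) = √(-7920 + (-4158 - 1*(-16726))) = √(-7920 + (-4158 + 16726)) = √(-7920 + 12568) = √4648 = 2*√1162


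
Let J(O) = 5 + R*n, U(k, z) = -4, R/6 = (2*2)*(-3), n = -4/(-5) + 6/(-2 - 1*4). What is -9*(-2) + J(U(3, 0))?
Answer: 187/5 ≈ 37.400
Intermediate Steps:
n = -⅕ (n = -4*(-⅕) + 6/(-2 - 4) = ⅘ + 6/(-6) = ⅘ + 6*(-⅙) = ⅘ - 1 = -⅕ ≈ -0.20000)
R = -72 (R = 6*((2*2)*(-3)) = 6*(4*(-3)) = 6*(-12) = -72)
J(O) = 97/5 (J(O) = 5 - 72*(-⅕) = 5 + 72/5 = 97/5)
-9*(-2) + J(U(3, 0)) = -9*(-2) + 97/5 = 18 + 97/5 = 187/5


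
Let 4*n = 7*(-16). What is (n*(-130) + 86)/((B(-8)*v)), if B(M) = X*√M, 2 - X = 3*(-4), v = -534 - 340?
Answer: 81*I*√2/1064 ≈ 0.10766*I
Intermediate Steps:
v = -874
X = 14 (X = 2 - 3*(-4) = 2 - 1*(-12) = 2 + 12 = 14)
B(M) = 14*√M
n = -28 (n = (7*(-16))/4 = (¼)*(-112) = -28)
(n*(-130) + 86)/((B(-8)*v)) = (-28*(-130) + 86)/(((14*√(-8))*(-874))) = (3640 + 86)/(((14*(2*I*√2))*(-874))) = 3726/(((28*I*√2)*(-874))) = 3726/((-24472*I*√2)) = 3726*(I*√2/48944) = 81*I*√2/1064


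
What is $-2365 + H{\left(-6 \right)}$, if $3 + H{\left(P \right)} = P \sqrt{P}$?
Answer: $-2368 - 6 i \sqrt{6} \approx -2368.0 - 14.697 i$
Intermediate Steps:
$H{\left(P \right)} = -3 + P^{\frac{3}{2}}$ ($H{\left(P \right)} = -3 + P \sqrt{P} = -3 + P^{\frac{3}{2}}$)
$-2365 + H{\left(-6 \right)} = -2365 - \left(3 - \left(-6\right)^{\frac{3}{2}}\right) = -2365 - \left(3 + 6 i \sqrt{6}\right) = -2368 - 6 i \sqrt{6}$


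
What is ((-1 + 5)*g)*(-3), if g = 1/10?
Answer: -6/5 ≈ -1.2000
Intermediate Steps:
g = 1/10 ≈ 0.10000
((-1 + 5)*g)*(-3) = ((-1 + 5)*(1/10))*(-3) = (4*(1/10))*(-3) = (2/5)*(-3) = -6/5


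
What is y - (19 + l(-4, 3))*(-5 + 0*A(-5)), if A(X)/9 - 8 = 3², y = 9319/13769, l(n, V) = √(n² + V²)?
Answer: 1661599/13769 ≈ 120.68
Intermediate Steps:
l(n, V) = √(V² + n²)
y = 9319/13769 (y = 9319*(1/13769) = 9319/13769 ≈ 0.67681)
A(X) = 153 (A(X) = 72 + 9*3² = 72 + 9*9 = 72 + 81 = 153)
y - (19 + l(-4, 3))*(-5 + 0*A(-5)) = 9319/13769 - (19 + √(3² + (-4)²))*(-5 + 0*153) = 9319/13769 - (19 + √(9 + 16))*(-5 + 0) = 9319/13769 - (19 + √25)*(-5) = 9319/13769 - (19 + 5)*(-5) = 9319/13769 - 24*(-5) = 9319/13769 - 1*(-120) = 9319/13769 + 120 = 1661599/13769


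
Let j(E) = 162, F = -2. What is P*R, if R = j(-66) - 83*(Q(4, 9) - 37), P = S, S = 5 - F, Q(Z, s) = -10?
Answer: 28441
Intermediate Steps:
S = 7 (S = 5 - 1*(-2) = 5 + 2 = 7)
P = 7
R = 4063 (R = 162 - 83*(-10 - 37) = 162 - 83*(-47) = 162 - 1*(-3901) = 162 + 3901 = 4063)
P*R = 7*4063 = 28441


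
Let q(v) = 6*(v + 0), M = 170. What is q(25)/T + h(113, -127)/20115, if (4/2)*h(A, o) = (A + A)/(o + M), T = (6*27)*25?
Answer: 3572/96105 ≈ 0.037168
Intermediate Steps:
T = 4050 (T = 162*25 = 4050)
q(v) = 6*v
h(A, o) = A/(170 + o) (h(A, o) = ((A + A)/(o + 170))/2 = ((2*A)/(170 + o))/2 = (2*A/(170 + o))/2 = A/(170 + o))
q(25)/T + h(113, -127)/20115 = (6*25)/4050 + (113/(170 - 127))/20115 = 150*(1/4050) + (113/43)*(1/20115) = 1/27 + (113*(1/43))*(1/20115) = 1/27 + (113/43)*(1/20115) = 1/27 + 113/864945 = 3572/96105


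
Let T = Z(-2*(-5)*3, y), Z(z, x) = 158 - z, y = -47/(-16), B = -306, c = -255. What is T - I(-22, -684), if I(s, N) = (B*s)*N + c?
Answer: 4605071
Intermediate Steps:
y = 47/16 (y = -47*(-1/16) = 47/16 ≈ 2.9375)
T = 128 (T = 158 - (-2*(-5))*3 = 158 - 10*3 = 158 - 1*30 = 158 - 30 = 128)
I(s, N) = -255 - 306*N*s (I(s, N) = (-306*s)*N - 255 = -306*N*s - 255 = -255 - 306*N*s)
T - I(-22, -684) = 128 - (-255 - 306*(-684)*(-22)) = 128 - (-255 - 4604688) = 128 - 1*(-4604943) = 128 + 4604943 = 4605071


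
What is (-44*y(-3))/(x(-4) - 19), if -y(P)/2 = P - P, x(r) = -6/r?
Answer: 0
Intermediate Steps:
y(P) = 0 (y(P) = -2*(P - P) = -2*0 = 0)
(-44*y(-3))/(x(-4) - 19) = (-44*0)/(-6/(-4) - 19) = 0/(-6*(-¼) - 19) = 0/(3/2 - 19) = 0/(-35/2) = 0*(-2/35) = 0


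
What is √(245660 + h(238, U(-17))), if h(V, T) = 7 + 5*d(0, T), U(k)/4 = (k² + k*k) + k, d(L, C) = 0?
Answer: √245667 ≈ 495.65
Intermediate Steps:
U(k) = 4*k + 8*k² (U(k) = 4*((k² + k*k) + k) = 4*((k² + k²) + k) = 4*(2*k² + k) = 4*(k + 2*k²) = 4*k + 8*k²)
h(V, T) = 7 (h(V, T) = 7 + 5*0 = 7 + 0 = 7)
√(245660 + h(238, U(-17))) = √(245660 + 7) = √245667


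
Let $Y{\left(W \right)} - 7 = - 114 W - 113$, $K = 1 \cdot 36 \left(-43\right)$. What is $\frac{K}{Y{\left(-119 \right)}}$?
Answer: $- \frac{387}{3365} \approx -0.11501$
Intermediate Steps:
$K = -1548$ ($K = 36 \left(-43\right) = -1548$)
$Y{\left(W \right)} = -106 - 114 W$ ($Y{\left(W \right)} = 7 - \left(113 + 114 W\right) = -106 - 114 W$)
$\frac{K}{Y{\left(-119 \right)}} = - \frac{1548}{-106 - -13566} = - \frac{1548}{-106 + 13566} = - \frac{1548}{13460} = \left(-1548\right) \frac{1}{13460} = - \frac{387}{3365}$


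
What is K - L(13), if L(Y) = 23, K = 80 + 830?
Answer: 887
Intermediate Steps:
K = 910
K - L(13) = 910 - 1*23 = 910 - 23 = 887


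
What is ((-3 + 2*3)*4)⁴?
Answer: 20736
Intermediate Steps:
((-3 + 2*3)*4)⁴ = ((-3 + 6)*4)⁴ = (3*4)⁴ = 12⁴ = 20736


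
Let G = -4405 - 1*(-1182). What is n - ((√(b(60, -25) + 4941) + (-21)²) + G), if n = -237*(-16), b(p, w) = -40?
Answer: 6574 - 13*√29 ≈ 6504.0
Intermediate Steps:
n = 3792
G = -3223 (G = -4405 + 1182 = -3223)
n - ((√(b(60, -25) + 4941) + (-21)²) + G) = 3792 - ((√(-40 + 4941) + (-21)²) - 3223) = 3792 - ((√4901 + 441) - 3223) = 3792 - ((13*√29 + 441) - 3223) = 3792 - ((441 + 13*√29) - 3223) = 3792 - (-2782 + 13*√29) = 3792 + (2782 - 13*√29) = 6574 - 13*√29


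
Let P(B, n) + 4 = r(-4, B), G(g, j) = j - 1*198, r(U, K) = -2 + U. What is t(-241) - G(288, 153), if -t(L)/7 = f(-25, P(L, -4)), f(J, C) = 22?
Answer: -109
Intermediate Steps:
G(g, j) = -198 + j (G(g, j) = j - 198 = -198 + j)
P(B, n) = -10 (P(B, n) = -4 + (-2 - 4) = -4 - 6 = -10)
t(L) = -154 (t(L) = -7*22 = -154)
t(-241) - G(288, 153) = -154 - (-198 + 153) = -154 - 1*(-45) = -154 + 45 = -109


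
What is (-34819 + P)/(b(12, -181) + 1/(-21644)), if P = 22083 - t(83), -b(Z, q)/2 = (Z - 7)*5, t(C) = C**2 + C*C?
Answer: 573869016/1082201 ≈ 530.28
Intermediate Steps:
t(C) = 2*C**2 (t(C) = C**2 + C**2 = 2*C**2)
b(Z, q) = 70 - 10*Z (b(Z, q) = -2*(Z - 7)*5 = -2*(-7 + Z)*5 = -2*(-35 + 5*Z) = 70 - 10*Z)
P = 8305 (P = 22083 - 2*83**2 = 22083 - 2*6889 = 22083 - 1*13778 = 22083 - 13778 = 8305)
(-34819 + P)/(b(12, -181) + 1/(-21644)) = (-34819 + 8305)/((70 - 10*12) + 1/(-21644)) = -26514/((70 - 120) - 1/21644) = -26514/(-50 - 1/21644) = -26514/(-1082201/21644) = -26514*(-21644/1082201) = 573869016/1082201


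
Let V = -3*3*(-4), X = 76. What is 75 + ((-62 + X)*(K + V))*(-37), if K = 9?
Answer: -23235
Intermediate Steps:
V = 36 (V = -9*(-4) = 36)
75 + ((-62 + X)*(K + V))*(-37) = 75 + ((-62 + 76)*(9 + 36))*(-37) = 75 + (14*45)*(-37) = 75 + 630*(-37) = 75 - 23310 = -23235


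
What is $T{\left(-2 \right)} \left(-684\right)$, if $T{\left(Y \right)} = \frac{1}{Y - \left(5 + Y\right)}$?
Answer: $\frac{684}{5} \approx 136.8$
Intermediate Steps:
$T{\left(Y \right)} = - \frac{1}{5}$ ($T{\left(Y \right)} = \frac{1}{-5} = - \frac{1}{5}$)
$T{\left(-2 \right)} \left(-684\right) = \left(- \frac{1}{5}\right) \left(-684\right) = \frac{684}{5}$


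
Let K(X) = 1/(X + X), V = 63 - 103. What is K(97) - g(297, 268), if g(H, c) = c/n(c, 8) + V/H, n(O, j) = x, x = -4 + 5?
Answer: -15433567/57618 ≈ -267.86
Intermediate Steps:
x = 1
n(O, j) = 1
V = -40
K(X) = 1/(2*X)
g(H, c) = c - 40/H (g(H, c) = c/1 - 40/H = c*1 - 40/H = c - 40/H)
K(97) - g(297, 268) = (½)/97 - (268 - 40/297) = (½)*(1/97) - (268 - 40*1/297) = 1/194 - (268 - 40/297) = 1/194 - 1*79556/297 = 1/194 - 79556/297 = -15433567/57618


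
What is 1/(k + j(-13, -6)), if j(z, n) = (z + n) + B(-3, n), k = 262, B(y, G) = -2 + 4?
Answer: 1/245 ≈ 0.0040816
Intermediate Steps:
B(y, G) = 2
j(z, n) = 2 + n + z (j(z, n) = (z + n) + 2 = (n + z) + 2 = 2 + n + z)
1/(k + j(-13, -6)) = 1/(262 + (2 - 6 - 13)) = 1/(262 - 17) = 1/245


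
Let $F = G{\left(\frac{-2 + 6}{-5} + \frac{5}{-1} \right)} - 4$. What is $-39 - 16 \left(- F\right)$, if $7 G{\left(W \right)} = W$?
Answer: $- \frac{4069}{35} \approx -116.26$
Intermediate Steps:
$G{\left(W \right)} = \frac{W}{7}$
$F = - \frac{169}{35}$ ($F = \frac{\frac{-2 + 6}{-5} + \frac{5}{-1}}{7} - 4 = \frac{4 \left(- \frac{1}{5}\right) + 5 \left(-1\right)}{7} - 4 = \frac{- \frac{4}{5} - 5}{7} - 4 = \frac{1}{7} \left(- \frac{29}{5}\right) - 4 = - \frac{29}{35} - 4 = - \frac{169}{35} \approx -4.8286$)
$-39 - 16 \left(- F\right) = -39 - 16 \left(\left(-1\right) \left(- \frac{169}{35}\right)\right) = -39 - \frac{2704}{35} = - \frac{4069}{35}$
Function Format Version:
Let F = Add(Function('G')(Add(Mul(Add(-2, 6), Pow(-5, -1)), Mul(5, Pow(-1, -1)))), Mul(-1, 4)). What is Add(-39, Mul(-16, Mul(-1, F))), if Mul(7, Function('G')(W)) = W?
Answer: Rational(-4069, 35) ≈ -116.26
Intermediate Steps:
Function('G')(W) = Mul(Rational(1, 7), W)
F = Rational(-169, 35) (F = Add(Mul(Rational(1, 7), Add(Mul(Add(-2, 6), Pow(-5, -1)), Mul(5, Pow(-1, -1)))), Mul(-1, 4)) = Add(Mul(Rational(1, 7), Add(Mul(4, Rational(-1, 5)), Mul(5, -1))), -4) = Add(Mul(Rational(1, 7), Add(Rational(-4, 5), -5)), -4) = Add(Mul(Rational(1, 7), Rational(-29, 5)), -4) = Add(Rational(-29, 35), -4) = Rational(-169, 35) ≈ -4.8286)
Add(-39, Mul(-16, Mul(-1, F))) = Add(-39, Mul(-16, Mul(-1, Rational(-169, 35)))) = Add(-39, Mul(-16, Rational(169, 35))) = Add(-39, Rational(-2704, 35)) = Rational(-4069, 35)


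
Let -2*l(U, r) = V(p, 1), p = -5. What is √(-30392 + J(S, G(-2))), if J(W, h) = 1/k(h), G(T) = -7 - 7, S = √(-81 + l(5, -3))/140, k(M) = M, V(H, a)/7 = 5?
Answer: I*√5956846/14 ≈ 174.33*I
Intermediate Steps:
V(H, a) = 35 (V(H, a) = 7*5 = 35)
l(U, r) = -35/2 (l(U, r) = -½*35 = -35/2)
S = I*√394/280 (S = √(-81 - 35/2)/140 = √(-197/2)*(1/140) = (I*√394/2)*(1/140) = I*√394/280 ≈ 0.070891*I)
G(T) = -14
J(W, h) = 1/h
√(-30392 + J(S, G(-2))) = √(-30392 + 1/(-14)) = √(-30392 - 1/14) = √(-425489/14) = I*√5956846/14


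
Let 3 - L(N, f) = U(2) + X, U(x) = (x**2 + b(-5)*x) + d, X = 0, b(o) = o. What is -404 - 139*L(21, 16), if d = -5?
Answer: -2350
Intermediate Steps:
U(x) = -5 + x**2 - 5*x (U(x) = (x**2 - 5*x) - 5 = -5 + x**2 - 5*x)
L(N, f) = 14 (L(N, f) = 3 - ((-5 + 2**2 - 5*2) + 0) = 3 - ((-5 + 4 - 10) + 0) = 3 - (-11 + 0) = 3 - 1*(-11) = 3 + 11 = 14)
-404 - 139*L(21, 16) = -404 - 139*14 = -404 - 1946 = -2350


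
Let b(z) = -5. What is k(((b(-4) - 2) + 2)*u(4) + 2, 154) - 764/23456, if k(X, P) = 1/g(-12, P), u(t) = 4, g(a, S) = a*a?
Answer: -2705/105552 ≈ -0.025627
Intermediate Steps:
g(a, S) = a²
k(X, P) = 1/144 (k(X, P) = 1/((-12)²) = 1/144)
k(((b(-4) - 2) + 2)*u(4) + 2, 154) - 764/23456 = 1/144 - 764/23456 = 1/144 - 1*191/5864 = 1/144 - 191/5864 = -2705/105552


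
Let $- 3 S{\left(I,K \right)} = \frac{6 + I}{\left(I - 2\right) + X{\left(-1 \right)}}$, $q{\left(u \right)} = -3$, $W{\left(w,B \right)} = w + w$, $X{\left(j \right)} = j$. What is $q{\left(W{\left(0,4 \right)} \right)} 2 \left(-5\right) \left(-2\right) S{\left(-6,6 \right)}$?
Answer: $0$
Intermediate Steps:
$W{\left(w,B \right)} = 2 w$
$S{\left(I,K \right)} = - \frac{6 + I}{3 \left(-3 + I\right)}$ ($S{\left(I,K \right)} = - \frac{\left(6 + I\right) \frac{1}{\left(I - 2\right) - 1}}{3} = - \frac{\left(6 + I\right) \frac{1}{\left(-2 + I\right) - 1}}{3} = - \frac{\left(6 + I\right) \frac{1}{-3 + I}}{3} = - \frac{\frac{1}{-3 + I} \left(6 + I\right)}{3} = - \frac{6 + I}{3 \left(-3 + I\right)}$)
$q{\left(W{\left(0,4 \right)} \right)} 2 \left(-5\right) \left(-2\right) S{\left(-6,6 \right)} = - 3 \cdot 2 \left(-5\right) \left(-2\right) \frac{-6 - -6}{3 \left(-3 - 6\right)} = - 3 \left(\left(-10\right) \left(-2\right)\right) \frac{-6 + 6}{3 \left(-9\right)} = \left(-3\right) 20 \cdot \frac{1}{3} \left(- \frac{1}{9}\right) 0 = \left(-60\right) 0 = 0$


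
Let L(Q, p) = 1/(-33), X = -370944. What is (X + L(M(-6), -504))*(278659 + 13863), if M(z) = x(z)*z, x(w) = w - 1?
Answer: -3580806557866/33 ≈ -1.0851e+11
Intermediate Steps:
x(w) = -1 + w
M(z) = z*(-1 + z) (M(z) = (-1 + z)*z = z*(-1 + z))
L(Q, p) = -1/33
(X + L(M(-6), -504))*(278659 + 13863) = (-370944 - 1/33)*(278659 + 13863) = -12241153/33*292522 = -3580806557866/33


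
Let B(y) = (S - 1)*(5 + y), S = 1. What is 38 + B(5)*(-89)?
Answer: 38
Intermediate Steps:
B(y) = 0 (B(y) = (1 - 1)*(5 + y) = 0*(5 + y) = 0)
38 + B(5)*(-89) = 38 + 0*(-89) = 38 + 0 = 38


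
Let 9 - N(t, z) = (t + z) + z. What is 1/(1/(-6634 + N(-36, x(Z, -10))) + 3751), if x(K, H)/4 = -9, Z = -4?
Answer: 6517/24445266 ≈ 0.00026660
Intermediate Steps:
x(K, H) = -36 (x(K, H) = 4*(-9) = -36)
N(t, z) = 9 - t - 2*z (N(t, z) = 9 - ((t + z) + z) = 9 - (t + 2*z) = 9 + (-t - 2*z) = 9 - t - 2*z)
1/(1/(-6634 + N(-36, x(Z, -10))) + 3751) = 1/(1/(-6634 + (9 - 1*(-36) - 2*(-36))) + 3751) = 1/(1/(-6634 + (9 + 36 + 72)) + 3751) = 1/(1/(-6634 + 117) + 3751) = 1/(1/(-6517) + 3751) = 1/(-1/6517 + 3751) = 1/(24445266/6517) = 6517/24445266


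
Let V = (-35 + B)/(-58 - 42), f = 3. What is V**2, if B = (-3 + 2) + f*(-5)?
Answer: 2601/10000 ≈ 0.26010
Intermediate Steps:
B = -16 (B = (-3 + 2) + 3*(-5) = -1 - 15 = -16)
V = 51/100 (V = (-35 - 16)/(-58 - 42) = -51/(-100) = -51*(-1/100) = 51/100 ≈ 0.51000)
V**2 = (51/100)**2 = 2601/10000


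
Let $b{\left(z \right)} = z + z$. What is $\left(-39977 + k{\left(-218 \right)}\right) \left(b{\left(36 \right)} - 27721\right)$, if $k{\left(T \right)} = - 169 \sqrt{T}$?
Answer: $1105324073 + 4672681 i \sqrt{218} \approx 1.1053 \cdot 10^{9} + 6.8991 \cdot 10^{7} i$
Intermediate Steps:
$b{\left(z \right)} = 2 z$
$\left(-39977 + k{\left(-218 \right)}\right) \left(b{\left(36 \right)} - 27721\right) = \left(-39977 - 169 \sqrt{-218}\right) \left(2 \cdot 36 - 27721\right) = \left(-39977 - 169 i \sqrt{218}\right) \left(72 - 27721\right) = \left(-39977 - 169 i \sqrt{218}\right) \left(-27649\right) = 1105324073 + 4672681 i \sqrt{218}$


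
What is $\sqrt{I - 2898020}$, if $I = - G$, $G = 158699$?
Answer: $i \sqrt{3056719} \approx 1748.3 i$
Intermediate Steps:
$I = -158699$ ($I = \left(-1\right) 158699 = -158699$)
$\sqrt{I - 2898020} = \sqrt{-158699 - 2898020} = \sqrt{-3056719} = i \sqrt{3056719}$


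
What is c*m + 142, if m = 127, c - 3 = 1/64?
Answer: 33599/64 ≈ 524.98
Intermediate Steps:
c = 193/64 (c = 3 + 1/64 = 193/64 ≈ 3.0156)
c*m + 142 = (193/64)*127 + 142 = 24511/64 + 142 = 33599/64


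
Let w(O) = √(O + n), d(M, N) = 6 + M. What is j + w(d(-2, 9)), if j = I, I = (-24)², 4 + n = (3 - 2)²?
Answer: 577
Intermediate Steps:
n = -3 (n = -4 + (3 - 2)² = -4 + 1² = -4 + 1 = -3)
I = 576
w(O) = √(-3 + O) (w(O) = √(O - 3) = √(-3 + O))
j = 576
j + w(d(-2, 9)) = 576 + √(-3 + (6 - 2)) = 576 + √(-3 + 4) = 576 + √1 = 576 + 1 = 577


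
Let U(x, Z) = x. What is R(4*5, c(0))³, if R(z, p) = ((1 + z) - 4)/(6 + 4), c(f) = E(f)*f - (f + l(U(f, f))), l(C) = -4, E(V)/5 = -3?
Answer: 4913/1000 ≈ 4.9130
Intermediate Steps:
E(V) = -15 (E(V) = 5*(-3) = -15)
c(f) = 4 - 16*f (c(f) = -15*f - (f - 4) = -15*f - (-4 + f) = -15*f + (4 - f) = 4 - 16*f)
R(z, p) = -3/10 + z/10 (R(z, p) = (-3 + z)/10 = (-3 + z)*(⅒) = -3/10 + z/10)
R(4*5, c(0))³ = (-3/10 + (4*5)/10)³ = (-3/10 + (⅒)*20)³ = (-3/10 + 2)³ = (17/10)³ = 4913/1000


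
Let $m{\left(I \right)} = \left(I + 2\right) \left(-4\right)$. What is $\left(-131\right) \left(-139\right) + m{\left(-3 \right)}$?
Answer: $18213$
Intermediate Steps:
$m{\left(I \right)} = -8 - 4 I$ ($m{\left(I \right)} = \left(2 + I\right) \left(-4\right) = -8 - 4 I$)
$\left(-131\right) \left(-139\right) + m{\left(-3 \right)} = \left(-131\right) \left(-139\right) - -4 = 18209 + \left(-8 + 12\right) = 18209 + 4 = 18213$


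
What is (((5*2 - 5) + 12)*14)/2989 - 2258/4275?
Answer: -818816/1825425 ≈ -0.44856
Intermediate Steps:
(((5*2 - 5) + 12)*14)/2989 - 2258/4275 = (((10 - 5) + 12)*14)*(1/2989) - 2258*1/4275 = ((5 + 12)*14)*(1/2989) - 2258/4275 = (17*14)*(1/2989) - 2258/4275 = 238*(1/2989) - 2258/4275 = 34/427 - 2258/4275 = -818816/1825425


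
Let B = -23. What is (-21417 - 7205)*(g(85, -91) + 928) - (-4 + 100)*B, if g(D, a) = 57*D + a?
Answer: -162627996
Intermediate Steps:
g(D, a) = a + 57*D
(-21417 - 7205)*(g(85, -91) + 928) - (-4 + 100)*B = (-21417 - 7205)*((-91 + 57*85) + 928) - (-4 + 100)*(-23) = -28622*((-91 + 4845) + 928) - 96*(-23) = -28622*(4754 + 928) - 1*(-2208) = -28622*5682 + 2208 = -162630204 + 2208 = -162627996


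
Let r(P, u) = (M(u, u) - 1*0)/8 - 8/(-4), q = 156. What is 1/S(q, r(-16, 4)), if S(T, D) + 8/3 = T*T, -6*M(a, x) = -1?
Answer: 3/73000 ≈ 4.1096e-5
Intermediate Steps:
M(a, x) = ⅙ (M(a, x) = -⅙*(-1) = ⅙)
r(P, u) = 97/48 (r(P, u) = (⅙ - 1*0)/8 - 8/(-4) = (⅙ + 0)*(⅛) - 8*(-¼) = (⅙)*(⅛) + 2 = 1/48 + 2 = 97/48)
S(T, D) = -8/3 + T² (S(T, D) = -8/3 + T*T = -8/3 + T²)
1/S(q, r(-16, 4)) = 1/(-8/3 + 156²) = 1/(-8/3 + 24336) = 1/(73000/3) = 3/73000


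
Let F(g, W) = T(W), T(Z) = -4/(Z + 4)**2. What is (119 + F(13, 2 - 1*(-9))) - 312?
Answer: -43429/225 ≈ -193.02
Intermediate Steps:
T(Z) = -4/(4 + Z)**2
F(g, W) = -4/(4 + W)**2
(119 + F(13, 2 - 1*(-9))) - 312 = (119 - 4/(4 + (2 - 1*(-9)))**2) - 312 = (119 - 4/(4 + (2 + 9))**2) - 312 = (119 - 4/(4 + 11)**2) - 312 = (119 - 4/15**2) - 312 = (119 - 4*1/225) - 312 = (119 - 4/225) - 312 = 26771/225 - 312 = -43429/225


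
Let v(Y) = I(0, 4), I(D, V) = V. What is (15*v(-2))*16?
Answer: 960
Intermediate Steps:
v(Y) = 4
(15*v(-2))*16 = (15*4)*16 = 60*16 = 960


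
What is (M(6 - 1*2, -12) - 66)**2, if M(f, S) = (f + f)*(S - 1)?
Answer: 28900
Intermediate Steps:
M(f, S) = 2*f*(-1 + S) (M(f, S) = (2*f)*(-1 + S) = 2*f*(-1 + S))
(M(6 - 1*2, -12) - 66)**2 = (2*(6 - 1*2)*(-1 - 12) - 66)**2 = (2*(6 - 2)*(-13) - 66)**2 = (2*4*(-13) - 66)**2 = (-104 - 66)**2 = (-170)**2 = 28900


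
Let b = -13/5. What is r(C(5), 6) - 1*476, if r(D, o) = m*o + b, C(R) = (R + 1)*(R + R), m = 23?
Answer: -1703/5 ≈ -340.60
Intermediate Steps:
C(R) = 2*R*(1 + R) (C(R) = (1 + R)*(2*R) = 2*R*(1 + R))
b = -13/5 (b = -13*1/5 = -13/5 ≈ -2.6000)
r(D, o) = -13/5 + 23*o (r(D, o) = 23*o - 13/5 = -13/5 + 23*o)
r(C(5), 6) - 1*476 = (-13/5 + 23*6) - 1*476 = (-13/5 + 138) - 476 = 677/5 - 476 = -1703/5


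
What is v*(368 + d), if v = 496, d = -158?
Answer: 104160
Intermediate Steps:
v*(368 + d) = 496*(368 - 158) = 496*210 = 104160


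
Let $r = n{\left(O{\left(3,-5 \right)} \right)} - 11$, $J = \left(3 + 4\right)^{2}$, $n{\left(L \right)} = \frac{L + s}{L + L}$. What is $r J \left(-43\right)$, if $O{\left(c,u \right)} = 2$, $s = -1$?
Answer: $\frac{90601}{4} \approx 22650.0$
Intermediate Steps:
$n{\left(L \right)} = \frac{-1 + L}{2 L}$ ($n{\left(L \right)} = \frac{L - 1}{L + L} = \frac{-1 + L}{2 L}$)
$J = 49$ ($J = 7^{2} = 49$)
$r = - \frac{43}{4}$ ($r = \frac{-1 + 2}{2 \cdot 2} - 11 = \frac{1}{2} \cdot \frac{1}{2} \cdot 1 - 11 = \frac{1}{4} - 11 = - \frac{43}{4} \approx -10.75$)
$r J \left(-43\right) = \left(- \frac{43}{4}\right) 49 \left(-43\right) = \left(- \frac{2107}{4}\right) \left(-43\right) = \frac{90601}{4}$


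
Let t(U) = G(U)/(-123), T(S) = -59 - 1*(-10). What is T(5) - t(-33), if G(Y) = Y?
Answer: -2020/41 ≈ -49.268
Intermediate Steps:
T(S) = -49 (T(S) = -59 + 10 = -49)
t(U) = -U/123 (t(U) = U/(-123) = U*(-1/123) = -U/123)
T(5) - t(-33) = -49 - (-1)*(-33)/123 = -49 - 1*11/41 = -49 - 11/41 = -2020/41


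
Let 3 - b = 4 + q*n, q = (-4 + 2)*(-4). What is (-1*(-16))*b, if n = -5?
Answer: 624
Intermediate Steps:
q = 8 (q = -2*(-4) = 8)
b = 39 (b = 3 - (4 + 8*(-5)) = 3 - (4 - 40) = 3 - 1*(-36) = 3 + 36 = 39)
(-1*(-16))*b = -1*(-16)*39 = 16*39 = 624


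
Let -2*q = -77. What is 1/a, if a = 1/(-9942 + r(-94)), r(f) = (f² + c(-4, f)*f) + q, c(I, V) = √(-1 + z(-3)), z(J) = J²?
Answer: -2135/2 - 188*√2 ≈ -1333.4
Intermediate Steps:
q = 77/2 (q = -½*(-77) = 77/2 ≈ 38.500)
c(I, V) = 2*√2 (c(I, V) = √(-1 + (-3)²) = √(-1 + 9) = √8 = 2*√2)
r(f) = 77/2 + f² + 2*f*√2 (r(f) = (f² + (2*√2)*f) + 77/2 = (f² + 2*f*√2) + 77/2 = 77/2 + f² + 2*f*√2)
a = 1/(-2135/2 - 188*√2) (a = 1/(-9942 + (77/2 + (-94)² + 2*(-94)*√2)) = 1/(-9942 + (77/2 + 8836 - 188*√2)) = 1/(-9942 + (17749/2 - 188*√2)) = 1/(-2135/2 - 188*√2) ≈ -0.00074998)
1/a = 1/(-4270/4275473 + 752*√2/4275473)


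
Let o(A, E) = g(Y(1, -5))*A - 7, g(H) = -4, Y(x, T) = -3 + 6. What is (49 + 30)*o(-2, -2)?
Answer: 79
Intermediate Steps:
Y(x, T) = 3
o(A, E) = -7 - 4*A (o(A, E) = -4*A - 7 = -7 - 4*A)
(49 + 30)*o(-2, -2) = (49 + 30)*(-7 - 4*(-2)) = 79*(-7 + 8) = 79*1 = 79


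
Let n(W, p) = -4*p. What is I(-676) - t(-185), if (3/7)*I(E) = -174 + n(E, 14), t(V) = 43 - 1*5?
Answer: -1724/3 ≈ -574.67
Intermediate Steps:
t(V) = 38 (t(V) = 43 - 5 = 38)
I(E) = -1610/3 (I(E) = 7*(-174 - 4*14)/3 = 7*(-174 - 56)/3 = (7/3)*(-230) = -1610/3)
I(-676) - t(-185) = -1610/3 - 1*38 = -1610/3 - 38 = -1724/3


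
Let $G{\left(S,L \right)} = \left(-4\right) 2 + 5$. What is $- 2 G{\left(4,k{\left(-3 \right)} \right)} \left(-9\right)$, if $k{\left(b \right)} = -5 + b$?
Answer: $-54$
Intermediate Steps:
$G{\left(S,L \right)} = -3$ ($G{\left(S,L \right)} = -8 + 5 = -3$)
$- 2 G{\left(4,k{\left(-3 \right)} \right)} \left(-9\right) = \left(-2\right) \left(-3\right) \left(-9\right) = 6 \left(-9\right) = -54$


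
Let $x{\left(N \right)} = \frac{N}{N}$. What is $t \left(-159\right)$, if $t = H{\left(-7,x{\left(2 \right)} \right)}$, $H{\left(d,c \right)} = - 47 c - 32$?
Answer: $12561$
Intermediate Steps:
$x{\left(N \right)} = 1$
$H{\left(d,c \right)} = -32 - 47 c$
$t = -79$ ($t = -32 - 47 = -79$)
$t \left(-159\right) = \left(-79\right) \left(-159\right) = 12561$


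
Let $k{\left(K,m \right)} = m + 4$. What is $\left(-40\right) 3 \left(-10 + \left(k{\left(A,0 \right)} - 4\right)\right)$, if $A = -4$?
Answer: $1200$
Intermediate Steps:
$k{\left(K,m \right)} = 4 + m$
$\left(-40\right) 3 \left(-10 + \left(k{\left(A,0 \right)} - 4\right)\right) = \left(-40\right) 3 \left(-10 + \left(\left(4 + 0\right) - 4\right)\right) = - 120 \left(-10 + \left(4 - 4\right)\right) = - 120 \left(-10 + 0\right) = \left(-120\right) \left(-10\right) = 1200$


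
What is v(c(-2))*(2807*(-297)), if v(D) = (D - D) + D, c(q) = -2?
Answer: 1667358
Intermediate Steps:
v(D) = D (v(D) = 0 + D = D)
v(c(-2))*(2807*(-297)) = -5614*(-297) = -2*(-833679) = 1667358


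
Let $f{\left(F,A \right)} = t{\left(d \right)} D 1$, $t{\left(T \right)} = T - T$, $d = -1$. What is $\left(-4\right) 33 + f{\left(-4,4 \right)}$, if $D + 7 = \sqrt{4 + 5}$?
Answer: $-132$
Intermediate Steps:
$t{\left(T \right)} = 0$
$D = -4$ ($D = -7 + \sqrt{4 + 5} = -7 + \sqrt{9} = -7 + 3 = -4$)
$f{\left(F,A \right)} = 0$ ($f{\left(F,A \right)} = 0 \left(-4\right) 1 = 0 \cdot 1 = 0$)
$\left(-4\right) 33 + f{\left(-4,4 \right)} = \left(-4\right) 33 + 0 = -132 + 0 = -132$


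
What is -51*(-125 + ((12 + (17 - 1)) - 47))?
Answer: 7344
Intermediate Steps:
-51*(-125 + ((12 + (17 - 1)) - 47)) = -51*(-125 + ((12 + 16) - 47)) = -51*(-125 + (28 - 47)) = -51*(-125 - 19) = -51*(-144) = 7344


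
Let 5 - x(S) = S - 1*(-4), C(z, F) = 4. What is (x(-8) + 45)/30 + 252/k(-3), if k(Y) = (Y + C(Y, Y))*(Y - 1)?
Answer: -306/5 ≈ -61.200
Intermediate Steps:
x(S) = 1 - S (x(S) = 5 - (S - 1*(-4)) = 5 - (S + 4) = 5 - (4 + S) = 5 + (-4 - S) = 1 - S)
k(Y) = (-1 + Y)*(4 + Y) (k(Y) = (Y + 4)*(Y - 1) = (4 + Y)*(-1 + Y) = (-1 + Y)*(4 + Y))
(x(-8) + 45)/30 + 252/k(-3) = ((1 - 1*(-8)) + 45)/30 + 252/(-4 + (-3)² + 3*(-3)) = ((1 + 8) + 45)*(1/30) + 252/(-4 + 9 - 9) = (9 + 45)*(1/30) + 252/(-4) = 54*(1/30) + 252*(-¼) = 9/5 - 63 = -306/5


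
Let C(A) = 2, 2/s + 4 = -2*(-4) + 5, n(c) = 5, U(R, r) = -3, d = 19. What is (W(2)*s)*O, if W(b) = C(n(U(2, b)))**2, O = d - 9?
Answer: 80/9 ≈ 8.8889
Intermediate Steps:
O = 10 (O = 19 - 9 = 10)
s = 2/9 (s = 2/(-4 + (-2*(-4) + 5)) = 2/(-4 + (8 + 5)) = 2/(-4 + 13) = 2/9 ≈ 0.22222)
W(b) = 4 (W(b) = 2**2 = 4)
(W(2)*s)*O = (4*(2/9))*10 = (8/9)*10 = 80/9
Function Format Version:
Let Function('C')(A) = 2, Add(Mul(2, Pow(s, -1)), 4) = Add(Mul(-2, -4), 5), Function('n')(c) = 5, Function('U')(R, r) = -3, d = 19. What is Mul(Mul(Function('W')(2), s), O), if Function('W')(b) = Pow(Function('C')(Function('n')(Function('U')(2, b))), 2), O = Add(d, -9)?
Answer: Rational(80, 9) ≈ 8.8889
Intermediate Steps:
O = 10 (O = Add(19, -9) = 10)
s = Rational(2, 9) (s = Mul(2, Pow(Add(-4, Add(Mul(-2, -4), 5)), -1)) = Mul(2, Pow(Add(-4, Add(8, 5)), -1)) = Mul(2, Pow(Add(-4, 13), -1)) = Mul(2, Pow(9, -1)) = Mul(2, Rational(1, 9)) = Rational(2, 9) ≈ 0.22222)
Function('W')(b) = 4 (Function('W')(b) = Pow(2, 2) = 4)
Mul(Mul(Function('W')(2), s), O) = Mul(Mul(4, Rational(2, 9)), 10) = Mul(Rational(8, 9), 10) = Rational(80, 9)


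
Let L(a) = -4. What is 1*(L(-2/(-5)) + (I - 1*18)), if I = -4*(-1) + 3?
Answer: -15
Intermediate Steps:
I = 7 (I = 4 + 3 = 7)
1*(L(-2/(-5)) + (I - 1*18)) = 1*(-4 + (7 - 1*18)) = 1*(-4 + (7 - 18)) = 1*(-4 - 11) = 1*(-15) = -15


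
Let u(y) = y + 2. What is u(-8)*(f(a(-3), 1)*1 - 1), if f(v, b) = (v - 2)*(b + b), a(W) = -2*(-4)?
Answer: -66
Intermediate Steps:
a(W) = 8
f(v, b) = 2*b*(-2 + v) (f(v, b) = (-2 + v)*(2*b) = 2*b*(-2 + v))
u(y) = 2 + y
u(-8)*(f(a(-3), 1)*1 - 1) = (2 - 8)*((2*1*(-2 + 8))*1 - 1) = -6*((2*1*6)*1 - 1) = -6*(12*1 - 1) = -6*(12 - 1) = -6*11 = -66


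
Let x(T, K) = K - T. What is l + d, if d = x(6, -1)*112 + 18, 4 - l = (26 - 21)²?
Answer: -787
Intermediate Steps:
l = -21 (l = 4 - (26 - 21)² = 4 - 1*5² = 4 - 1*25 = 4 - 25 = -21)
d = -766 (d = (-1 - 1*6)*112 + 18 = (-1 - 6)*112 + 18 = -7*112 + 18 = -784 + 18 = -766)
l + d = -21 - 766 = -787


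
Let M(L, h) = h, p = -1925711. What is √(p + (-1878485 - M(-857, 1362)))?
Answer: I*√3805558 ≈ 1950.8*I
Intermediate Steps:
√(p + (-1878485 - M(-857, 1362))) = √(-1925711 + (-1878485 - 1*1362)) = √(-1925711 + (-1878485 - 1362)) = √(-1925711 - 1879847) = √(-3805558) = I*√3805558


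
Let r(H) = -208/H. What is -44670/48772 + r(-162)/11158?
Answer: -10091896093/11020009014 ≈ -0.91578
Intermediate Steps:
-44670/48772 + r(-162)/11158 = -44670/48772 - 208/(-162)/11158 = -44670*1/48772 - 208*(-1/162)*(1/11158) = -22335/24386 + (104/81)*(1/11158) = -22335/24386 + 52/451899 = -10091896093/11020009014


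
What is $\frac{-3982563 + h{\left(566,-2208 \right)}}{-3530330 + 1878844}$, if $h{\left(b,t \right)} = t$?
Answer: $\frac{3984771}{1651486} \approx 2.4128$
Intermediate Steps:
$\frac{-3982563 + h{\left(566,-2208 \right)}}{-3530330 + 1878844} = \frac{-3982563 - 2208}{-3530330 + 1878844} = - \frac{3984771}{-1651486} = \left(-3984771\right) \left(- \frac{1}{1651486}\right) = \frac{3984771}{1651486}$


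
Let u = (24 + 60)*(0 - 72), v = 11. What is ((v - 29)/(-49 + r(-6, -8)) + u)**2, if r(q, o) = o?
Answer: 13203388836/361 ≈ 3.6574e+7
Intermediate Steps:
u = -6048 (u = 84*(-72) = -6048)
((v - 29)/(-49 + r(-6, -8)) + u)**2 = ((11 - 29)/(-49 - 8) - 6048)**2 = (-18/(-57) - 6048)**2 = (-18*(-1/57) - 6048)**2 = (6/19 - 6048)**2 = (-114906/19)**2 = 13203388836/361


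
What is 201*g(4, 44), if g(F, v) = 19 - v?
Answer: -5025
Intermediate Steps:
201*g(4, 44) = 201*(19 - 1*44) = 201*(19 - 44) = 201*(-25) = -5025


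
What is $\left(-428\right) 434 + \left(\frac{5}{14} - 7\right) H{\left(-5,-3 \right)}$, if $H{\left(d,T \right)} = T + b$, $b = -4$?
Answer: $- \frac{371411}{2} \approx -1.8571 \cdot 10^{5}$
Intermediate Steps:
$H{\left(d,T \right)} = -4 + T$ ($H{\left(d,T \right)} = T - 4 = -4 + T$)
$\left(-428\right) 434 + \left(\frac{5}{14} - 7\right) H{\left(-5,-3 \right)} = \left(-428\right) 434 + \left(\frac{5}{14} - 7\right) \left(-4 - 3\right) = -185752 + \left(5 \cdot \frac{1}{14} - 7\right) \left(-7\right) = -185752 + \left(\frac{5}{14} - 7\right) \left(-7\right) = -185752 - - \frac{93}{2} = -185752 + \frac{93}{2} = - \frac{371411}{2}$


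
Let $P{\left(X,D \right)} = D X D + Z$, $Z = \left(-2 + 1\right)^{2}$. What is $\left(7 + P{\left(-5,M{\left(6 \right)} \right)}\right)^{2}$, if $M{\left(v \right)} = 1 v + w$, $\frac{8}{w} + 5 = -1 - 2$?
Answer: $13689$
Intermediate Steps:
$w = -1$ ($w = \frac{8}{-5 - 3} = \frac{8}{-8} = 8 \left(- \frac{1}{8}\right) = -1$)
$Z = 1$ ($Z = \left(-1\right)^{2} = 1$)
$M{\left(v \right)} = -1 + v$ ($M{\left(v \right)} = 1 v - 1 = v - 1 = -1 + v$)
$P{\left(X,D \right)} = 1 + X D^{2}$ ($P{\left(X,D \right)} = D X D + 1 = X D^{2} + 1 = 1 + X D^{2}$)
$\left(7 + P{\left(-5,M{\left(6 \right)} \right)}\right)^{2} = \left(7 + \left(1 - 5 \left(-1 + 6\right)^{2}\right)\right)^{2} = \left(7 + \left(1 - 5 \cdot 5^{2}\right)\right)^{2} = \left(7 + \left(1 - 125\right)\right)^{2} = \left(7 - 124\right)^{2} = \left(-117\right)^{2} = 13689$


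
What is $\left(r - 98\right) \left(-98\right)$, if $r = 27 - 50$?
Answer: $11858$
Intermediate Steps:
$r = -23$ ($r = 27 - 50 = -23$)
$\left(r - 98\right) \left(-98\right) = \left(-23 - 98\right) \left(-98\right) = \left(-121\right) \left(-98\right) = 11858$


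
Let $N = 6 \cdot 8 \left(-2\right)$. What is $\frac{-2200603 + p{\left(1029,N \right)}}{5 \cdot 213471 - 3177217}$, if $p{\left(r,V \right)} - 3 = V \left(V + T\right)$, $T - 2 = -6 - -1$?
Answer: $\frac{1095548}{1054931} \approx 1.0385$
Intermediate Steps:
$T = -3$ ($T = 2 - 5 = -3$)
$N = -96$ ($N = 48 \left(-2\right) = -96$)
$p{\left(r,V \right)} = 3 + V \left(-3 + V\right)$ ($p{\left(r,V \right)} = 3 + V \left(V - 3\right) = 3 + V \left(-3 + V\right)$)
$\frac{-2200603 + p{\left(1029,N \right)}}{5 \cdot 213471 - 3177217} = \frac{-2200603 + \left(3 + \left(-96\right)^{2} - -288\right)}{5 \cdot 213471 - 3177217} = \frac{-2200603 + \left(3 + 9216 + 288\right)}{1067355 - 3177217} = \frac{-2200603 + 9507}{-2109862} = \left(-2191096\right) \left(- \frac{1}{2109862}\right) = \frac{1095548}{1054931}$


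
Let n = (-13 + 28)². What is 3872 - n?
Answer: 3647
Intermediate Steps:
n = 225 (n = 15² = 225)
3872 - n = 3872 - 1*225 = 3872 - 225 = 3647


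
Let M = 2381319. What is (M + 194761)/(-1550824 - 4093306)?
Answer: -257608/564413 ≈ -0.45642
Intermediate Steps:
(M + 194761)/(-1550824 - 4093306) = (2381319 + 194761)/(-1550824 - 4093306) = 2576080/(-5644130) = 2576080*(-1/5644130) = -257608/564413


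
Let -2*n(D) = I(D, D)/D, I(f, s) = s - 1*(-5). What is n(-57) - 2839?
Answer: -161849/57 ≈ -2839.5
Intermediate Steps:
I(f, s) = 5 + s (I(f, s) = s + 5 = 5 + s)
n(D) = -(5 + D)/(2*D)
n(-57) - 2839 = (½)*(-5 - 1*(-57))/(-57) - 2839 = (½)*(-1/57)*(-5 + 57) - 2839 = (½)*(-1/57)*52 - 2839 = -26/57 - 2839 = -161849/57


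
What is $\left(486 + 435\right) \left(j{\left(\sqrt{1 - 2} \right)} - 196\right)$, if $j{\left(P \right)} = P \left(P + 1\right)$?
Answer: $-181437 + 921 i \approx -1.8144 \cdot 10^{5} + 921.0 i$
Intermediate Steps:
$j{\left(P \right)} = P \left(1 + P\right)$
$\left(486 + 435\right) \left(j{\left(\sqrt{1 - 2} \right)} - 196\right) = \left(486 + 435\right) \left(\sqrt{1 - 2} \left(1 + \sqrt{1 - 2}\right) - 196\right) = 921 \left(\sqrt{-1} \left(1 + \sqrt{-1}\right) - 196\right) = 921 \left(i \left(1 + i\right) - 196\right) = 921 \left(-196 + i \left(1 + i\right)\right) = -180516 + 921 i \left(1 + i\right)$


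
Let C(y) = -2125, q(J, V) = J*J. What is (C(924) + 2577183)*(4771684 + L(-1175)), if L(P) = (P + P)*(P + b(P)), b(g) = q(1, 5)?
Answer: 19391690573872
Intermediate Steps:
q(J, V) = J**2
b(g) = 1 (b(g) = 1**2 = 1)
L(P) = 2*P*(1 + P) (L(P) = (P + P)*(P + 1) = (2*P)*(1 + P) = 2*P*(1 + P))
(C(924) + 2577183)*(4771684 + L(-1175)) = (-2125 + 2577183)*(4771684 + 2*(-1175)*(1 - 1175)) = 2575058*(4771684 + 2*(-1175)*(-1174)) = 2575058*(4771684 + 2758900) = 2575058*7530584 = 19391690573872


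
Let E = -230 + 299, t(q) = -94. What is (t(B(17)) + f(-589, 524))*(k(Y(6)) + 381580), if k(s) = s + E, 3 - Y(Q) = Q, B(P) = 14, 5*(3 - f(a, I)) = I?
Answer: -373631434/5 ≈ -7.4726e+7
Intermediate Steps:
f(a, I) = 3 - I/5
E = 69
Y(Q) = 3 - Q
k(s) = 69 + s (k(s) = s + 69 = 69 + s)
(t(B(17)) + f(-589, 524))*(k(Y(6)) + 381580) = (-94 + (3 - 1/5*524))*((69 + (3 - 1*6)) + 381580) = (-94 + (3 - 524/5))*((69 + (3 - 6)) + 381580) = (-94 - 509/5)*((69 - 3) + 381580) = -979*(66 + 381580)/5 = -979/5*381646 = -373631434/5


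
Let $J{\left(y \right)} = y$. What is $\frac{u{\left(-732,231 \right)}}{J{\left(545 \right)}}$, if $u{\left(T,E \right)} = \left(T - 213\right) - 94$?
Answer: $- \frac{1039}{545} \approx -1.9064$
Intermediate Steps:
$u{\left(T,E \right)} = -307 + T$ ($u{\left(T,E \right)} = \left(-213 + T\right) - 94 = -307 + T$)
$\frac{u{\left(-732,231 \right)}}{J{\left(545 \right)}} = \frac{-307 - 732}{545} = \left(-1039\right) \frac{1}{545} = - \frac{1039}{545}$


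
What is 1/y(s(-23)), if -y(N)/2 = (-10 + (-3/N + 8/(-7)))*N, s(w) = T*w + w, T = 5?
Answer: -7/21486 ≈ -0.00032579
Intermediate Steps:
s(w) = 6*w (s(w) = 5*w + w = 6*w)
y(N) = -2*N*(-78/7 - 3/N) (y(N) = -2*(-10 + (-3/N + 8/(-7)))*N = -2*(-10 + (-3/N + 8*(-⅐)))*N = -2*(-10 + (-3/N - 8/7))*N = -2*(-10 + (-8/7 - 3/N))*N = -2*(-78/7 - 3/N)*N = -2*N*(-78/7 - 3/N))
1/y(s(-23)) = 1/(6 + 156*(6*(-23))/7) = 1/(6 + (156/7)*(-138)) = 1/(6 - 21528/7) = 1/(-21486/7) = -7/21486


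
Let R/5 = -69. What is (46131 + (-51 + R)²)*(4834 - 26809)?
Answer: -4459760325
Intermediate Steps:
R = -345 (R = 5*(-69) = -345)
(46131 + (-51 + R)²)*(4834 - 26809) = (46131 + (-51 - 345)²)*(4834 - 26809) = (46131 + (-396)²)*(-21975) = (46131 + 156816)*(-21975) = 202947*(-21975) = -4459760325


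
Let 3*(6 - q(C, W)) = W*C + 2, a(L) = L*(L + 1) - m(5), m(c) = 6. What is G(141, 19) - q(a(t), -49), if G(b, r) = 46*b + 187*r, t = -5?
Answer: 9805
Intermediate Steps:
a(L) = -6 + L*(1 + L) (a(L) = L*(L + 1) - 1*6 = L*(1 + L) - 6 = -6 + L*(1 + L))
q(C, W) = 16/3 - C*W/3 (q(C, W) = 6 - (W*C + 2)/3 = 6 - (C*W + 2)/3 = 6 - (2 + C*W)/3 = 6 + (-2/3 - C*W/3) = 16/3 - C*W/3)
G(141, 19) - q(a(t), -49) = (46*141 + 187*19) - (16/3 - 1/3*(-6 - 5 + (-5)**2)*(-49)) = (6486 + 3553) - (16/3 - 1/3*(-6 - 5 + 25)*(-49)) = 10039 - (16/3 - 1/3*14*(-49)) = 10039 - (16/3 + 686/3) = 10039 - 1*234 = 10039 - 234 = 9805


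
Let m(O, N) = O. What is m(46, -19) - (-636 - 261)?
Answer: 943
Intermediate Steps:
m(46, -19) - (-636 - 261) = 46 - (-636 - 261) = 46 - 1*(-897) = 46 + 897 = 943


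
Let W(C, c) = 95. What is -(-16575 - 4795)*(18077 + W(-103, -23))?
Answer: 388335640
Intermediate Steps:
-(-16575 - 4795)*(18077 + W(-103, -23)) = -(-16575 - 4795)*(18077 + 95) = -(-21370)*18172 = -1*(-388335640) = 388335640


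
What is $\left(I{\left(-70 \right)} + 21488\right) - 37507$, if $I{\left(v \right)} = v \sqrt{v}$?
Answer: $-16019 - 70 i \sqrt{70} \approx -16019.0 - 585.66 i$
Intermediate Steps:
$I{\left(v \right)} = v^{\frac{3}{2}}$
$\left(I{\left(-70 \right)} + 21488\right) - 37507 = \left(\left(-70\right)^{\frac{3}{2}} + 21488\right) - 37507 = \left(- 70 i \sqrt{70} + 21488\right) - 37507 = \left(21488 - 70 i \sqrt{70}\right) - 37507 = -16019 - 70 i \sqrt{70}$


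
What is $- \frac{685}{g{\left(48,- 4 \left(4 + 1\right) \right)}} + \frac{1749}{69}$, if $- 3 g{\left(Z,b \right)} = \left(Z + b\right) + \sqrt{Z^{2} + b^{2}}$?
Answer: $\frac{18781}{368} \approx 51.035$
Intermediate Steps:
$g{\left(Z,b \right)} = - \frac{Z}{3} - \frac{b}{3} - \frac{\sqrt{Z^{2} + b^{2}}}{3}$ ($g{\left(Z,b \right)} = - \frac{\left(Z + b\right) + \sqrt{Z^{2} + b^{2}}}{3} = - \frac{Z + b + \sqrt{Z^{2} + b^{2}}}{3} = - \frac{Z}{3} - \frac{b}{3} - \frac{\sqrt{Z^{2} + b^{2}}}{3}$)
$- \frac{685}{g{\left(48,- 4 \left(4 + 1\right) \right)}} + \frac{1749}{69} = - \frac{685}{\left(- \frac{1}{3}\right) 48 - \frac{\left(-4\right) \left(4 + 1\right)}{3} - \frac{\sqrt{48^{2} + \left(- 4 \left(4 + 1\right)\right)^{2}}}{3}} + \frac{1749}{69} = - \frac{685}{-16 - \frac{\left(-4\right) 5}{3} - \frac{\sqrt{2304 + \left(\left(-4\right) 5\right)^{2}}}{3}} + 1749 \cdot \frac{1}{69} = - \frac{685}{-16 - - \frac{20}{3} - \frac{\sqrt{2304 + \left(-20\right)^{2}}}{3}} + \frac{583}{23} = - \frac{685}{-16 + \frac{20}{3} - \frac{\sqrt{2304 + 400}}{3}} + \frac{583}{23} = - \frac{685}{-16 + \frac{20}{3} - \frac{\sqrt{2704}}{3}} + \frac{583}{23} = - \frac{685}{-16 + \frac{20}{3} - \frac{52}{3}} + \frac{583}{23} = - \frac{685}{- \frac{80}{3}} + \frac{583}{23} = \left(-685\right) \left(- \frac{3}{80}\right) + \frac{583}{23} = \frac{411}{16} + \frac{583}{23} = \frac{18781}{368}$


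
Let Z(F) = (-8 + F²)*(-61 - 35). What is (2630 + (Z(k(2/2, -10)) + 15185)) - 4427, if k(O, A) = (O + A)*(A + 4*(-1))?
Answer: -1509940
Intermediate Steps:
k(O, A) = (-4 + A)*(A + O) (k(O, A) = (A + O)*(A - 4) = (A + O)*(-4 + A) = (-4 + A)*(A + O))
Z(F) = 768 - 96*F² (Z(F) = (-8 + F²)*(-96) = 768 - 96*F²)
(2630 + (Z(k(2/2, -10)) + 15185)) - 4427 = (2630 + ((768 - 96*((-10)² - 4*(-10) - 8/2 - 20/2)²) + 15185)) - 4427 = (2630 + ((768 - 96*(100 + 40 - 8/2 - 20/2)²) + 15185)) - 4427 = (2630 + ((768 - 96*(100 + 40 - 4*1 - 10*1)²) + 15185)) - 4427 = (2630 + ((768 - 96*(100 + 40 - 4 - 10)²) + 15185)) - 4427 = (2630 + ((768 - 96*126²) + 15185)) - 4427 = (2630 + ((768 - 96*15876) + 15185)) - 4427 = (2630 + ((768 - 1524096) + 15185)) - 4427 = (2630 + (-1523328 + 15185)) - 4427 = (2630 - 1508143) - 4427 = -1505513 - 4427 = -1509940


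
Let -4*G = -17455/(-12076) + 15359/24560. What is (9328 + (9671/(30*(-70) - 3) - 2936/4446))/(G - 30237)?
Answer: -4308762583647022400/13975105111939866843 ≈ -0.30832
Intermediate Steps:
G = -153542521/296586560 (G = -(-17455/(-12076) + 15359/24560)/4 = -(-17455*(-1/12076) + 15359*(1/24560))/4 = -(17455/12076 + 15359/24560)/4 = -¼*153542521/74146640 = -153542521/296586560 ≈ -0.51770)
(9328 + (9671/(30*(-70) - 3) - 2936/4446))/(G - 30237) = (9328 + (9671/(30*(-70) - 3) - 2936/4446))/(-153542521/296586560 - 30237) = (9328 + (9671/(-2100 - 3) - 2936*1/4446))/(-8968041357241/296586560) = (9328 + (9671/(-2103) - 1468/2223))*(-296586560/8968041357241) = (9328 + (9671*(-1/2103) - 1468/2223))*(-296586560/8968041357241) = (9328 + (-9671/2103 - 1468/2223))*(-296586560/8968041357241) = (9328 - 8195279/1558323)*(-296586560/8968041357241) = (14527841665/1558323)*(-296586560/8968041357241) = -4308762583647022400/13975105111939866843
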